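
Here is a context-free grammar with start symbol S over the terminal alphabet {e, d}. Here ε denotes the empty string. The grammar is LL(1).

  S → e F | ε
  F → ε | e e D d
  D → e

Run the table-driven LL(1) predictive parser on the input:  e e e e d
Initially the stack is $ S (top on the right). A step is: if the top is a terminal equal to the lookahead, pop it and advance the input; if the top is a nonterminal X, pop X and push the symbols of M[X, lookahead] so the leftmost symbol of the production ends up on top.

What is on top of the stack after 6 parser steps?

e

step 1: stack=$ S  input=e e e e d $  — expand S → e F
step 2: stack=$ F e  input=e e e e d $  — match e
step 3: stack=$ F  input=e e e d $  — expand F → e e D d
step 4: stack=$ d D e e  input=e e e d $  — match e
step 5: stack=$ d D e  input=e e d $  — match e
step 6: stack=$ d D  input=e d $  — expand D → e
Stack after step 6: $ d e (top = e).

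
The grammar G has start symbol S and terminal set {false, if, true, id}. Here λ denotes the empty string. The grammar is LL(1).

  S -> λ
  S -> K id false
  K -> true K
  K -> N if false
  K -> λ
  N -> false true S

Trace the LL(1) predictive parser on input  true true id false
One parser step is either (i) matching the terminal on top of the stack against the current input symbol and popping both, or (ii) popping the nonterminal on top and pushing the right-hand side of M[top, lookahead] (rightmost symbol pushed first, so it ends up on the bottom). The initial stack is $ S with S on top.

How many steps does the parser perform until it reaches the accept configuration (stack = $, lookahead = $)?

8

     Stack              Input                 Action
  1  $ S                true true id false $  expand S -> K id false
  2  $ false id K       true true id false $  expand K -> true K
  3  $ false id K true  true true id false $  match true
  4  $ false id K       true id false $       expand K -> true K
  5  $ false id K true  true id false $       match true
  6  $ false id K       id false $            expand K -> λ
  7  $ false id         id false $            match id
  8  $ false            false $               match false
Accept reached after 8 steps.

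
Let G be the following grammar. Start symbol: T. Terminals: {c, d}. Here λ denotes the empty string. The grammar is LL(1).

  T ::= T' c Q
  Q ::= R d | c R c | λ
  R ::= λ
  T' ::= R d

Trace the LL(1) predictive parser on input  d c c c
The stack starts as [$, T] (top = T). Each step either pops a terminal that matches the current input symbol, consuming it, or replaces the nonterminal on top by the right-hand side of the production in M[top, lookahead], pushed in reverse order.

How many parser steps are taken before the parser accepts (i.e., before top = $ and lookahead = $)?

step 1: stack=$ T  input=d c c c $  — expand T ::= T' c Q
step 2: stack=$ Q c T'  input=d c c c $  — expand T' ::= R d
step 3: stack=$ Q c d R  input=d c c c $  — expand R ::= λ
step 4: stack=$ Q c d  input=d c c c $  — match d
step 5: stack=$ Q c  input=c c c $  — match c
step 6: stack=$ Q  input=c c $  — expand Q ::= c R c
step 7: stack=$ c R c  input=c c $  — match c
step 8: stack=$ c R  input=c $  — expand R ::= λ
step 9: stack=$ c  input=c $  — match c
Accept reached after 9 steps.

9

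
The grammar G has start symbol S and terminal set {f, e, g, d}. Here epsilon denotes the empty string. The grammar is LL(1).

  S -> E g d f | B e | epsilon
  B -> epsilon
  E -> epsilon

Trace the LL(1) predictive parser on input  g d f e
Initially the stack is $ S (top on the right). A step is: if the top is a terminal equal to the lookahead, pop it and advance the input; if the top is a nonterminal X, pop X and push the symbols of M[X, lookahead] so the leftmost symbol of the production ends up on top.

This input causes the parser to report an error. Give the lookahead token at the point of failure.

e

step 1: stack=$ S  input=g d f e $  — expand S -> E g d f
step 2: stack=$ f d g E  input=g d f e $  — expand E -> epsilon
step 3: stack=$ f d g  input=g d f e $  — match g
step 4: stack=$ f d  input=d f e $  — match d
step 5: stack=$ f  input=f e $  — match f
step 6: stack=$  input=e $  — error: stack empty but input remains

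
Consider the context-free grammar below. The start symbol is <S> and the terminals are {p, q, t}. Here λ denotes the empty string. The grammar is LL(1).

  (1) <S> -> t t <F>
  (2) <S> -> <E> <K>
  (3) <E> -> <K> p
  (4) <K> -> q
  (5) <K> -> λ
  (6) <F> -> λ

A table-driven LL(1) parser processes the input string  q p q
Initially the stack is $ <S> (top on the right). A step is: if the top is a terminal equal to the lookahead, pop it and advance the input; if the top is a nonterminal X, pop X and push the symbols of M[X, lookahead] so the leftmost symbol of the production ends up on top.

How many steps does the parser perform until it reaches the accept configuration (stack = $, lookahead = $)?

7

step 1: stack=$ <S>  input=q p q $  — expand <S> -> <E> <K>
step 2: stack=$ <K> <E>  input=q p q $  — expand <E> -> <K> p
step 3: stack=$ <K> p <K>  input=q p q $  — expand <K> -> q
step 4: stack=$ <K> p q  input=q p q $  — match q
step 5: stack=$ <K> p  input=p q $  — match p
step 6: stack=$ <K>  input=q $  — expand <K> -> q
step 7: stack=$ q  input=q $  — match q
Accept reached after 7 steps.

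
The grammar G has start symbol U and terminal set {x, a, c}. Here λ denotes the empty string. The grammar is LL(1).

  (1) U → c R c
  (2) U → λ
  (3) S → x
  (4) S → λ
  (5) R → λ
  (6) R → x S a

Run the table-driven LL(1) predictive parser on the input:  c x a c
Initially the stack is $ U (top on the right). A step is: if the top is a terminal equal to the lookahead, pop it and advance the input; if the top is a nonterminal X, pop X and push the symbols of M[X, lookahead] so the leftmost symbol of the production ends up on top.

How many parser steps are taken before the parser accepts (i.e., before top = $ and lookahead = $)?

     Stack      Input      Action
  1  $ U        c x a c $  expand U → c R c
  2  $ c R c    c x a c $  match c
  3  $ c R      x a c $    expand R → x S a
  4  $ c a S x  x a c $    match x
  5  $ c a S    a c $      expand S → λ
  6  $ c a      a c $      match a
  7  $ c        c $        match c
Accept reached after 7 steps.

7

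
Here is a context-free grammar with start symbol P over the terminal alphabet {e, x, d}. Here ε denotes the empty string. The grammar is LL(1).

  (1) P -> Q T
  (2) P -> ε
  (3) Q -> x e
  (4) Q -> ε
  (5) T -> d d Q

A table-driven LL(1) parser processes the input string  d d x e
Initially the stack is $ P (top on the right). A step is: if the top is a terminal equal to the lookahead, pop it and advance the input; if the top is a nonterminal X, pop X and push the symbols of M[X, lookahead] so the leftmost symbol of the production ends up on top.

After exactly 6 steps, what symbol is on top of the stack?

step 1: stack=$ P  input=d d x e $  — expand P -> Q T
step 2: stack=$ T Q  input=d d x e $  — expand Q -> ε
step 3: stack=$ T  input=d d x e $  — expand T -> d d Q
step 4: stack=$ Q d d  input=d d x e $  — match d
step 5: stack=$ Q d  input=d x e $  — match d
step 6: stack=$ Q  input=x e $  — expand Q -> x e
Stack after step 6: $ e x (top = x).

x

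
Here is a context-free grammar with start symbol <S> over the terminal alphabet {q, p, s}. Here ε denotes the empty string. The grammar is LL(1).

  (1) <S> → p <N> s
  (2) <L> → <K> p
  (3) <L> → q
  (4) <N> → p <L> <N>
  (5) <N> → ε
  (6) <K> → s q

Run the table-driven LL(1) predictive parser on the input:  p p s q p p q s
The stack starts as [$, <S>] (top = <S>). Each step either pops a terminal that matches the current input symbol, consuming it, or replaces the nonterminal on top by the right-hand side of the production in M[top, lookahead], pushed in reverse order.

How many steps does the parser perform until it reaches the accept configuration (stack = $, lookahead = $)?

      Stack          Input              Action
   1  $ <S>          p p s q p p q s $  expand <S> → p <N> s
   2  $ s <N> p      p p s q p p q s $  match p
   3  $ s <N>        p s q p p q s $    expand <N> → p <L> <N>
   4  $ s <N> <L> p  p s q p p q s $    match p
   5  $ s <N> <L>    s q p p q s $      expand <L> → <K> p
   6  $ s <N> p <K>  s q p p q s $      expand <K> → s q
   7  $ s <N> p q s  s q p p q s $      match s
   8  $ s <N> p q    q p p q s $        match q
   9  $ s <N> p      p p q s $          match p
  10  $ s <N>        p q s $            expand <N> → p <L> <N>
  11  $ s <N> <L> p  p q s $            match p
  12  $ s <N> <L>    q s $              expand <L> → q
  13  $ s <N> q      q s $              match q
  14  $ s <N>        s $                expand <N> → ε
  15  $ s            s $                match s
Accept reached after 15 steps.

15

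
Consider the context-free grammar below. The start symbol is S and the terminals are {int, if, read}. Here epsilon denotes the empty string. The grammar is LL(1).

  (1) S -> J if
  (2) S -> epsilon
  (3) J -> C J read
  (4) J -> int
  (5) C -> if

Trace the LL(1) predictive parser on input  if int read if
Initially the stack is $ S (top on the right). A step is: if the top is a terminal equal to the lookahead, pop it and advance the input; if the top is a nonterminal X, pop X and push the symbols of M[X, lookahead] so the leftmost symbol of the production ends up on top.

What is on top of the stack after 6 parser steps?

read

step 1: stack=$ S  input=if int read if $  — expand S -> J if
step 2: stack=$ if J  input=if int read if $  — expand J -> C J read
step 3: stack=$ if read J C  input=if int read if $  — expand C -> if
step 4: stack=$ if read J if  input=if int read if $  — match if
step 5: stack=$ if read J  input=int read if $  — expand J -> int
step 6: stack=$ if read int  input=int read if $  — match int
Stack after step 6: $ if read (top = read).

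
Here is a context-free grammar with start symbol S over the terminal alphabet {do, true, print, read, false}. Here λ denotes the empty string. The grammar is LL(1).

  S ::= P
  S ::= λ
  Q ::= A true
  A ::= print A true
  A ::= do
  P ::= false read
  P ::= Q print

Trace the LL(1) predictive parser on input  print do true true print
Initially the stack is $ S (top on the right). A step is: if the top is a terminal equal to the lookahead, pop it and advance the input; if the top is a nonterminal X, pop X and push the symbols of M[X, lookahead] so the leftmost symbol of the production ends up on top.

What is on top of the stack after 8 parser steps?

true

     Stack                      Input                       Action
  1  $ S                        print do true true print $  expand S ::= P
  2  $ P                        print do true true print $  expand P ::= Q print
  3  $ print Q                  print do true true print $  expand Q ::= A true
  4  $ print true A             print do true true print $  expand A ::= print A true
  5  $ print true true A print  print do true true print $  match print
  6  $ print true true A        do true true print $        expand A ::= do
  7  $ print true true do       do true true print $        match do
  8  $ print true true          true true print $           match true
Stack after step 8: $ print true (top = true).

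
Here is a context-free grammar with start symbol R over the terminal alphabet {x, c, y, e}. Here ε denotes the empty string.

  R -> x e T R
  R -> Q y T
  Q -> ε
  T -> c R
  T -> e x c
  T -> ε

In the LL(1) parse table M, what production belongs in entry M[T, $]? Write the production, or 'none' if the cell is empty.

FIRST(Q) = {ε}
FIRST(T) = {ε, c, e}
FIRST(R) = {x, y}  (via Q y T)
FOLLOW(R) includes $ since R is the start symbol.
FOLLOW(R): in R->x e T R, the suffix after R is empty (adds nothing new); in T->c R, the suffix after R is empty, so FOLLOW(R) ⊇ FOLLOW(T) = {$, x, y}. Thus FOLLOW(R) = {$, x, y}.
FOLLOW(T): in R->x e T R, T is followed by R with FIRST {x, y}; in R->Q y T, the suffix after T is empty, so FOLLOW(T) ⊇ FOLLOW(R) = {$, x, y}. Thus FOLLOW(T) = {$, x, y}.
For T -> c R: FIRST(c R) = {c}, so it goes in M[T, t] for t ∈ {c}.
For T -> e x c: FIRST(e x c) = {e}, so it goes in M[T, t] for t ∈ {e}.
For T -> ε: FIRST(ε) = {ε}, so it goes in M[T, t] for t ∈ {}; since ε ∈ FIRST, also for every t ∈ FOLLOW(T) = {$, x, y}.

T -> ε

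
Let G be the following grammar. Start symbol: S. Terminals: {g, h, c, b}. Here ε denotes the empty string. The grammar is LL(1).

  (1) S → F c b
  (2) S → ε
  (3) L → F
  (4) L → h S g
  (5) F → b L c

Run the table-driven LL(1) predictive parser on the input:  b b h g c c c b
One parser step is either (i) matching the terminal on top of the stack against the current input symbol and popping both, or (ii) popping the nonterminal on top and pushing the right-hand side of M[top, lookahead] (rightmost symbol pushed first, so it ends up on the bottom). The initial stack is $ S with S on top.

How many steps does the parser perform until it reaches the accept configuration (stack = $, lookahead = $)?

      Stack            Input              Action
   1  $ S              b b h g c c c b $  expand S → F c b
   2  $ b c F          b b h g c c c b $  expand F → b L c
   3  $ b c c L b      b b h g c c c b $  match b
   4  $ b c c L        b h g c c c b $    expand L → F
   5  $ b c c F        b h g c c c b $    expand F → b L c
   6  $ b c c c L b    b h g c c c b $    match b
   7  $ b c c c L      h g c c c b $      expand L → h S g
   8  $ b c c c g S h  h g c c c b $      match h
   9  $ b c c c g S    g c c c b $        expand S → ε
  10  $ b c c c g      g c c c b $        match g
  11  $ b c c c        c c c b $          match c
  12  $ b c c          c c b $            match c
  13  $ b c            c b $              match c
  14  $ b              b $                match b
Accept reached after 14 steps.

14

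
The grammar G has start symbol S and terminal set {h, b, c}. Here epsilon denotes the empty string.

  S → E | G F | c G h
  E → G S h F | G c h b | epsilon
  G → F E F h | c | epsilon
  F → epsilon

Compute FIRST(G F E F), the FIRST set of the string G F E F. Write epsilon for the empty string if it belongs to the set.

FIRST(F) = {epsilon}
FIRST(S) = {epsilon, c, h}  (via E, G F)
FIRST(E) = {epsilon, c, h}  (via G S h F, G c h b)
FIRST(G) = {epsilon, c, h}  (via F E F h)
FIRST(G F E F): take FIRST of each symbol in turn, carrying on past any symbol whose FIRST contains epsilon; result {epsilon, c, h}.

{epsilon, c, h}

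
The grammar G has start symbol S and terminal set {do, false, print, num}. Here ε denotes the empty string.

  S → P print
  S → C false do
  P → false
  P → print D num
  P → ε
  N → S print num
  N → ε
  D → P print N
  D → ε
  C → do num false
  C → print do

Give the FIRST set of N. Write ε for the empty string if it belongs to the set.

{ε, do, false, print}

FIRST(P) = {ε, false, print}
FIRST(C) = {do, print}
FIRST(S) = {do, false, print}  (via P print, C false do)
FIRST(D) = {ε, false, print}  (via P print N)
FIRST(N) = {ε, do, false, print}  (via S print num)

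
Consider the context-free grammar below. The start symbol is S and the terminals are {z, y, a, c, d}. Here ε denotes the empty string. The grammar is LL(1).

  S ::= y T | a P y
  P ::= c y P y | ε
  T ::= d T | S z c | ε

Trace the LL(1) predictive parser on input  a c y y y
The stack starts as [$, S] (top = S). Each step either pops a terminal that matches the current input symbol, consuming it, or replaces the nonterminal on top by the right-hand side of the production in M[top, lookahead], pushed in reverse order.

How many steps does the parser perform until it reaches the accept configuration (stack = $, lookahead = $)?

8

     Stack        Input        Action
  1  $ S          a c y y y $  expand S ::= a P y
  2  $ y P a      a c y y y $  match a
  3  $ y P        c y y y $    expand P ::= c y P y
  4  $ y y P y c  c y y y $    match c
  5  $ y y P y    y y y $      match y
  6  $ y y P      y y $        expand P ::= ε
  7  $ y y        y y $        match y
  8  $ y          y $          match y
Accept reached after 8 steps.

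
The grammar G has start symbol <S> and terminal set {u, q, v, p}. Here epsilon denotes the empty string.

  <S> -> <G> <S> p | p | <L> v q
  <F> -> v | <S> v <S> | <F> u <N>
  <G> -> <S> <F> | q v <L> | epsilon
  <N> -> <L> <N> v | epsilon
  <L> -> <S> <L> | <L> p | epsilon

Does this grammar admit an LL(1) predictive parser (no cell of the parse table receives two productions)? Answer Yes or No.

FIRST(<S>) = {p, q, v}
FIRST(<F>) = {p, q, v}
FIRST(<G>) = {epsilon, p, q, v}
FIRST(<N>) = {epsilon, p, q, v}
FIRST(<L>) = {epsilon, p, q, v}
FOLLOW(<S>) = {$, p, q, u, v}
FOLLOW(<F>) = {p, q, u, v}
FOLLOW(<G>) = {p, q, v}
FOLLOW(<N>) = {p, q, u, v}
FOLLOW(<L>) = {p, q, v}
Cell M[<F>, p] receives both <F> -> <S> v <S> and <F> -> <F> u <N> — the grammar is not LL(1).

No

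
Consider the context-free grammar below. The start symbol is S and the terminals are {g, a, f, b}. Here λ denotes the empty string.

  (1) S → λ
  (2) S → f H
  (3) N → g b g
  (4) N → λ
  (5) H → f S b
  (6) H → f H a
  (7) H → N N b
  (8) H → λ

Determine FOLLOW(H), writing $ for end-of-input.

{$, a, b}

FIRST(S): from S→λ we get {λ}; from S→f H we get {f}. So FIRST(S) = {λ, f}.
FIRST(N): from N→g b g we get {g}; from N→λ we get {λ}. So FIRST(N) = {λ, g}.
FIRST(H): from H→f S b we get {f}; from H→f H a we get {f}; from H→N N b we get {b, g}; from H→λ we get {λ}. So FIRST(H) = {λ, b, f, g}.
FOLLOW(S) includes $ since S is the start symbol.
FOLLOW(S): in H→f S b, S is followed by b with FIRST {b}. Thus FOLLOW(S) = {$, b}.
FOLLOW(N): in H→N N b (occurrence 1), N is followed by N b with FIRST {b, g}; in H→N N b (occurrence 2), N is followed by b with FIRST {b}. Thus FOLLOW(N) = {b, g}.
FOLLOW(H): in S→f H, the suffix after H is empty, so FOLLOW(H) ⊇ FOLLOW(S) = {$, b}; in H→f H a, H is followed by a with FIRST {a}. Thus FOLLOW(H) = {$, a, b}.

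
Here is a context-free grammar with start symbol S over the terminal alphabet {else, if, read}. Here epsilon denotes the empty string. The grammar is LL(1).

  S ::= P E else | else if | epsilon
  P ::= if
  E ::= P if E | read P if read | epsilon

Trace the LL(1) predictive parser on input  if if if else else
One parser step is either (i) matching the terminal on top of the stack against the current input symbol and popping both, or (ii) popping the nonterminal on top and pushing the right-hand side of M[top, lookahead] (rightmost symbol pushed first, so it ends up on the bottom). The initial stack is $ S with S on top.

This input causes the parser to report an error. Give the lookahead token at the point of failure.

else

step 1: stack=$ S  input=if if if else else $  — expand S ::= P E else
step 2: stack=$ else E P  input=if if if else else $  — expand P ::= if
step 3: stack=$ else E if  input=if if if else else $  — match if
step 4: stack=$ else E  input=if if else else $  — expand E ::= P if E
step 5: stack=$ else E if P  input=if if else else $  — expand P ::= if
step 6: stack=$ else E if if  input=if if else else $  — match if
step 7: stack=$ else E if  input=if else else $  — match if
step 8: stack=$ else E  input=else else $  — expand E ::= epsilon
step 9: stack=$ else  input=else else $  — match else
step 10: stack=$  input=else $  — error: stack empty but input remains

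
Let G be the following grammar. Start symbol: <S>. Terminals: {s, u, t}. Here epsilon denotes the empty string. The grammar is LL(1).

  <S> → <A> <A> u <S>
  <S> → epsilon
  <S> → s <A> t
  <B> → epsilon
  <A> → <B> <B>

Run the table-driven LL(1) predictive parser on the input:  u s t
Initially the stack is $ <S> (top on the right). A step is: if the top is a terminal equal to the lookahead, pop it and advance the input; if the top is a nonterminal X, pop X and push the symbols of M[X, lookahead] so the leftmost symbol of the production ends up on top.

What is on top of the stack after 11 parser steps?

step 1: stack=$ <S>  input=u s t $  — expand <S> → <A> <A> u <S>
step 2: stack=$ <S> u <A> <A>  input=u s t $  — expand <A> → <B> <B>
step 3: stack=$ <S> u <A> <B> <B>  input=u s t $  — expand <B> → epsilon
step 4: stack=$ <S> u <A> <B>  input=u s t $  — expand <B> → epsilon
step 5: stack=$ <S> u <A>  input=u s t $  — expand <A> → <B> <B>
step 6: stack=$ <S> u <B> <B>  input=u s t $  — expand <B> → epsilon
step 7: stack=$ <S> u <B>  input=u s t $  — expand <B> → epsilon
step 8: stack=$ <S> u  input=u s t $  — match u
step 9: stack=$ <S>  input=s t $  — expand <S> → s <A> t
step 10: stack=$ t <A> s  input=s t $  — match s
step 11: stack=$ t <A>  input=t $  — expand <A> → <B> <B>
Stack after step 11: $ t <B> <B> (top = <B>).

<B>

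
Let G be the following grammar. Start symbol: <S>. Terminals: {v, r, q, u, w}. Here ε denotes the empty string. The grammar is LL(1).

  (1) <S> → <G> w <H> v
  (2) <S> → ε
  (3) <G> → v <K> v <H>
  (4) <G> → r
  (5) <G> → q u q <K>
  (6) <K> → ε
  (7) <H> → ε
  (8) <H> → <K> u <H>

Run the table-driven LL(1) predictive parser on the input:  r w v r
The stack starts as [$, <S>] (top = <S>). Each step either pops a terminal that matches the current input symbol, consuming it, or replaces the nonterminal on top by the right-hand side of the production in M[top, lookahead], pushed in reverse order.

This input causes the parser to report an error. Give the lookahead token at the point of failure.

step 1: stack=$ <S>  input=r w v r $  — expand <S> → <G> w <H> v
step 2: stack=$ v <H> w <G>  input=r w v r $  — expand <G> → r
step 3: stack=$ v <H> w r  input=r w v r $  — match r
step 4: stack=$ v <H> w  input=w v r $  — match w
step 5: stack=$ v <H>  input=v r $  — expand <H> → ε
step 6: stack=$ v  input=v r $  — match v
step 7: stack=$  input=r $  — error: stack empty but input remains

r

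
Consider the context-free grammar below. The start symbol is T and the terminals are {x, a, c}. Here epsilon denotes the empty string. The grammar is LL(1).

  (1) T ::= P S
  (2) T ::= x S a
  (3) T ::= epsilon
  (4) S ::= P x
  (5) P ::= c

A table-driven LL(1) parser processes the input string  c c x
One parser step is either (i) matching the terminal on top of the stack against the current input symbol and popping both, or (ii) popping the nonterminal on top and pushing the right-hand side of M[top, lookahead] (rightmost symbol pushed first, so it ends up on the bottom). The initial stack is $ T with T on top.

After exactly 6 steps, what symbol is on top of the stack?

x

step 1: stack=$ T  input=c c x $  — expand T ::= P S
step 2: stack=$ S P  input=c c x $  — expand P ::= c
step 3: stack=$ S c  input=c c x $  — match c
step 4: stack=$ S  input=c x $  — expand S ::= P x
step 5: stack=$ x P  input=c x $  — expand P ::= c
step 6: stack=$ x c  input=c x $  — match c
Stack after step 6: $ x (top = x).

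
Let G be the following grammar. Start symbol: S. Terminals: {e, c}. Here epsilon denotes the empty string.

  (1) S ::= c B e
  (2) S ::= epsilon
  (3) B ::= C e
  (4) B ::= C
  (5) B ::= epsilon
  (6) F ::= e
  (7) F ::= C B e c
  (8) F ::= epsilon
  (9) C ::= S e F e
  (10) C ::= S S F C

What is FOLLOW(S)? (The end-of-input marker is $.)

{$, c, e}

FIRST(S): from S::=c B e we get {c}; from S::=epsilon we get {epsilon}. So FIRST(S) = {epsilon, c}.
FIRST(B): from B::=C e we get {c, e}; from B::=C we get {c, e}; from B::=epsilon we get {epsilon}. So FIRST(B) = {epsilon, c, e}.
FIRST(F): from F::=e we get {e}; from F::=C B e c we get {c, e}; from F::=epsilon we get {epsilon}. So FIRST(F) = {epsilon, c, e}.
FIRST(C): from C::=S e F e we get {c, e}; from C::=S S F C we get {c, e}. So FIRST(C) = {c, e}.
FOLLOW(S) includes $ since S is the start symbol.
FOLLOW(S): in C::=S e F e, S is followed by e F e with FIRST {e}; in C::=S S F C (occurrence 1), S is followed by S F C with FIRST {c, e}; in C::=S S F C (occurrence 2), S is followed by F C with FIRST {c, e}. Thus FOLLOW(S) = {$, c, e}.
FOLLOW(B): in S::=c B e, B is followed by e with FIRST {e}; in F::=C B e c, B is followed by e c with FIRST {e}. Thus FOLLOW(B) = {e}.
FOLLOW(F): in C::=S e F e, F is followed by e with FIRST {e}; in C::=S S F C, F is followed by C with FIRST {c, e}. Thus FOLLOW(F) = {c, e}.
FOLLOW(C): in B::=C e, C is followed by e with FIRST {e}; in B::=C, the suffix after C is empty, so FOLLOW(C) ⊇ FOLLOW(B) = {e}; in F::=C B e c, C is followed by B e c with FIRST {c, e}; in C::=S S F C, the suffix after C is empty (adds nothing new). Thus FOLLOW(C) = {c, e}.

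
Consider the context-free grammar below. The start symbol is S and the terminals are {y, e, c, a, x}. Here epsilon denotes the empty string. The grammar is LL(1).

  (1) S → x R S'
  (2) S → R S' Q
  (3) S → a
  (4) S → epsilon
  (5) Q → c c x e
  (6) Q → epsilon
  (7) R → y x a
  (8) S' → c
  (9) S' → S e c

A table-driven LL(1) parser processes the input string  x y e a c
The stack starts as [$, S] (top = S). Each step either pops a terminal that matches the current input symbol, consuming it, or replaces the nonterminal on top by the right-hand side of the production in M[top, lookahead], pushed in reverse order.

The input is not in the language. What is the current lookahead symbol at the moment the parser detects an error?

e

     Stack       Input        Action
  1  $ S         x y e a c $  expand S → x R S'
  2  $ S' R x    x y e a c $  match x
  3  $ S' R      y e a c $    expand R → y x a
  4  $ S' a x y  y e a c $    match y
  5  $ S' a x    e a c $      error: top is terminal x but lookahead is e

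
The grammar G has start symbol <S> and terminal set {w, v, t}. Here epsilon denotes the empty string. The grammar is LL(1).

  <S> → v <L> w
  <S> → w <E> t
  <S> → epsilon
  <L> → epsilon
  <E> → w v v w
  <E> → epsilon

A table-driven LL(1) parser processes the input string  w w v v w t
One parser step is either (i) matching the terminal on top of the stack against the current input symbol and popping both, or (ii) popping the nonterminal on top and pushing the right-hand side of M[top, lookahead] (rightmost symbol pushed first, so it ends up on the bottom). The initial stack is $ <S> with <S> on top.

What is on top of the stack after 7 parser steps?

     Stack        Input          Action
  1  $ <S>        w w v v w t $  expand <S> → w <E> t
  2  $ t <E> w    w w v v w t $  match w
  3  $ t <E>      w v v w t $    expand <E> → w v v w
  4  $ t w v v w  w v v w t $    match w
  5  $ t w v v    v v w t $      match v
  6  $ t w v      v w t $        match v
  7  $ t w        w t $          match w
Stack after step 7: $ t (top = t).

t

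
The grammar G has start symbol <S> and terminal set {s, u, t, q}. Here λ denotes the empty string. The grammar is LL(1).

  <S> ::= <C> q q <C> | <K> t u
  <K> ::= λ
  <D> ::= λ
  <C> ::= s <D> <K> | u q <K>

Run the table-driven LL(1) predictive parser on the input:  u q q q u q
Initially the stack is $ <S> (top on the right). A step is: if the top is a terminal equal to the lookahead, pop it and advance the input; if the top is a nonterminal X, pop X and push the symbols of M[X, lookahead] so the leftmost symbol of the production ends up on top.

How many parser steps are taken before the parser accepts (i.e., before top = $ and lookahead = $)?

11

step 1: stack=$ <S>  input=u q q q u q $  — expand <S> ::= <C> q q <C>
step 2: stack=$ <C> q q <C>  input=u q q q u q $  — expand <C> ::= u q <K>
step 3: stack=$ <C> q q <K> q u  input=u q q q u q $  — match u
step 4: stack=$ <C> q q <K> q  input=q q q u q $  — match q
step 5: stack=$ <C> q q <K>  input=q q u q $  — expand <K> ::= λ
step 6: stack=$ <C> q q  input=q q u q $  — match q
step 7: stack=$ <C> q  input=q u q $  — match q
step 8: stack=$ <C>  input=u q $  — expand <C> ::= u q <K>
step 9: stack=$ <K> q u  input=u q $  — match u
step 10: stack=$ <K> q  input=q $  — match q
step 11: stack=$ <K>  input=$  — expand <K> ::= λ
Accept reached after 11 steps.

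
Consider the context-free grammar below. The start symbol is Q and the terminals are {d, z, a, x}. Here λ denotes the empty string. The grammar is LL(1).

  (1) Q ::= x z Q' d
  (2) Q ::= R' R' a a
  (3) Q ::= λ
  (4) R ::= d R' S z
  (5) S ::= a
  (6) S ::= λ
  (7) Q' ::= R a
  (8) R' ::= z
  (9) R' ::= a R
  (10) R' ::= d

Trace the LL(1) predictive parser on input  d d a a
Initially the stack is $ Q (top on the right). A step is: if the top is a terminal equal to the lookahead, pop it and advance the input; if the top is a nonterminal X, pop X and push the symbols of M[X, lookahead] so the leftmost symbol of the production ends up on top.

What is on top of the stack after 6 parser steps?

     Stack        Input      Action
  1  $ Q          d d a a $  expand Q ::= R' R' a a
  2  $ a a R' R'  d d a a $  expand R' ::= d
  3  $ a a R' d   d d a a $  match d
  4  $ a a R'     d a a $    expand R' ::= d
  5  $ a a d      d a a $    match d
  6  $ a a        a a $      match a
Stack after step 6: $ a (top = a).

a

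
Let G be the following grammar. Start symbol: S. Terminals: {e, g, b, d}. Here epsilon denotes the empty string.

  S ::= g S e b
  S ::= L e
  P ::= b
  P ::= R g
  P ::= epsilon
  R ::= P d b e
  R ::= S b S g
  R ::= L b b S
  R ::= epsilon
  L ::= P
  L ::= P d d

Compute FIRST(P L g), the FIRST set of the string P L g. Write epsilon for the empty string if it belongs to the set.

FIRST(S) = {b, d, e, g}  (via L e)
FIRST(P) = {epsilon, b, d, e, g}  (via R g)
FIRST(L) = {epsilon, b, d, e, g}  (via P, P d d)
FIRST(R) = {epsilon, b, d, e, g}  (via P d b e, S b S g, L b b S)
FIRST(P L g): take FIRST of each symbol in turn, carrying on past any symbol whose FIRST contains epsilon; result {b, d, e, g}.

{b, d, e, g}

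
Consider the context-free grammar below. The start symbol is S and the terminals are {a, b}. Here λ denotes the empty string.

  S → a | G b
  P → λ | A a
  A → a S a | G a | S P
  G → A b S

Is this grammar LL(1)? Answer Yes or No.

No

FIRST(S) = {a}
FIRST(P) = {λ, a}
FIRST(A) = {a}
FIRST(G) = {a}
FOLLOW(S) = {$, a, b}
FOLLOW(P) = {a, b}
FOLLOW(A) = {a, b}
FOLLOW(G) = {a, b}
Cell M[A, a] receives both A → a S a and A → G a and A → S P — the grammar is not LL(1).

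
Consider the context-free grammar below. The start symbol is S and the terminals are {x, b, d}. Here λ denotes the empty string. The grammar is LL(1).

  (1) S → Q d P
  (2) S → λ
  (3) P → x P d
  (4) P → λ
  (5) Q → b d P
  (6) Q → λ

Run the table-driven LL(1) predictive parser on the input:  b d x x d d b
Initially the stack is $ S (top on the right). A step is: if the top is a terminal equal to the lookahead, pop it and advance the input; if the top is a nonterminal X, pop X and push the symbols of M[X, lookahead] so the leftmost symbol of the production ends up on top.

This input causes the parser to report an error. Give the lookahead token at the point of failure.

step 1: stack=$ S  input=b d x x d d b $  — expand S → Q d P
step 2: stack=$ P d Q  input=b d x x d d b $  — expand Q → b d P
step 3: stack=$ P d P d b  input=b d x x d d b $  — match b
step 4: stack=$ P d P d  input=d x x d d b $  — match d
step 5: stack=$ P d P  input=x x d d b $  — expand P → x P d
step 6: stack=$ P d d P x  input=x x d d b $  — match x
step 7: stack=$ P d d P  input=x d d b $  — expand P → x P d
step 8: stack=$ P d d d P x  input=x d d b $  — match x
step 9: stack=$ P d d d P  input=d d b $  — expand P → λ
step 10: stack=$ P d d d  input=d d b $  — match d
step 11: stack=$ P d d  input=d b $  — match d
step 12: stack=$ P d  input=b $  — error: top is terminal d but lookahead is b

b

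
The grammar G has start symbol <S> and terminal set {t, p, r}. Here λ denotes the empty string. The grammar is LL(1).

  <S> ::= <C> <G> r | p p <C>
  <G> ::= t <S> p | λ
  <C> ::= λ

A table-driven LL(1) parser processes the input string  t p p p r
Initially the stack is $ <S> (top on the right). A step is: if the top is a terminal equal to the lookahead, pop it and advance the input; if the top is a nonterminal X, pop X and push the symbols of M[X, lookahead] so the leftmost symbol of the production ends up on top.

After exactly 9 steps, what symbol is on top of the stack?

r

     Stack          Input        Action
  1  $ <S>          t p p p r $  expand <S> ::= <C> <G> r
  2  $ r <G> <C>    t p p p r $  expand <C> ::= λ
  3  $ r <G>        t p p p r $  expand <G> ::= t <S> p
  4  $ r p <S> t    t p p p r $  match t
  5  $ r p <S>      p p p r $    expand <S> ::= p p <C>
  6  $ r p <C> p p  p p p r $    match p
  7  $ r p <C> p    p p r $      match p
  8  $ r p <C>      p r $        expand <C> ::= λ
  9  $ r p          p r $        match p
Stack after step 9: $ r (top = r).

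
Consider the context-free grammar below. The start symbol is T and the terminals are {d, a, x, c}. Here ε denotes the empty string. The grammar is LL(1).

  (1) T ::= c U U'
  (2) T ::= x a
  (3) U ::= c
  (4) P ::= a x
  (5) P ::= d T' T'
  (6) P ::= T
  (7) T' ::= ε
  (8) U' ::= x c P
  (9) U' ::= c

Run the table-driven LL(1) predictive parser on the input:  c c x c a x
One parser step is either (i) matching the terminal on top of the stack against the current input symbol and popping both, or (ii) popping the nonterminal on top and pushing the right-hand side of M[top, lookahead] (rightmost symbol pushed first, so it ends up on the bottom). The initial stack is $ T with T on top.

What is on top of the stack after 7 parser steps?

P

step 1: stack=$ T  input=c c x c a x $  — expand T ::= c U U'
step 2: stack=$ U' U c  input=c c x c a x $  — match c
step 3: stack=$ U' U  input=c x c a x $  — expand U ::= c
step 4: stack=$ U' c  input=c x c a x $  — match c
step 5: stack=$ U'  input=x c a x $  — expand U' ::= x c P
step 6: stack=$ P c x  input=x c a x $  — match x
step 7: stack=$ P c  input=c a x $  — match c
Stack after step 7: $ P (top = P).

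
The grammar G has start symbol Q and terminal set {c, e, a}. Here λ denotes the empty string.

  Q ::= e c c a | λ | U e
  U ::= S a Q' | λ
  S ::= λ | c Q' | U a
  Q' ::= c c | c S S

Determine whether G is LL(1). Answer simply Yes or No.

FIRST(Q) = {λ, a, c, e}
FIRST(U) = {λ, a, c}
FIRST(S) = {λ, a, c}
FIRST(Q') = {c}
FOLLOW(Q) = {$}
FOLLOW(U) = {a, e}
FOLLOW(S) = {a, c, e}
FOLLOW(Q') = {a, c, e}
Cell M[Q, e] receives both Q ::= e c c a and Q ::= U e — the grammar is not LL(1).

No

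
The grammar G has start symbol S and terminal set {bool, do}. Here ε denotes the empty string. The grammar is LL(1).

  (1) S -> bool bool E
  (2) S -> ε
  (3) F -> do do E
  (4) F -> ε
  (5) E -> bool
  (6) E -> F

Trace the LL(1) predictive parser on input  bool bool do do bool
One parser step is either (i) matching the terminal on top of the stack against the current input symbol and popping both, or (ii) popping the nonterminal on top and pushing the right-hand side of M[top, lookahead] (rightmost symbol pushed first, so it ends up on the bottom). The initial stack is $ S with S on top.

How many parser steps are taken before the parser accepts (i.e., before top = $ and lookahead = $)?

     Stack          Input                   Action
  1  $ S            bool bool do do bool $  expand S -> bool bool E
  2  $ E bool bool  bool bool do do bool $  match bool
  3  $ E bool       bool do do bool $       match bool
  4  $ E            do do bool $            expand E -> F
  5  $ F            do do bool $            expand F -> do do E
  6  $ E do do      do do bool $            match do
  7  $ E do         do bool $               match do
  8  $ E            bool $                  expand E -> bool
  9  $ bool         bool $                  match bool
Accept reached after 9 steps.

9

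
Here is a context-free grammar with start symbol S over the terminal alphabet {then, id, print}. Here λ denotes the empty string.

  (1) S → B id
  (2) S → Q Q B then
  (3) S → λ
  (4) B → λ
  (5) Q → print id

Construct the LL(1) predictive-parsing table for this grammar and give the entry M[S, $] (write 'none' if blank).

S → λ

FIRST(B): from B→λ we get {λ}. So FIRST(B) = {λ}.
FIRST(Q): from Q→print id we get {print}. So FIRST(Q) = {print}.
FIRST(S): from S→B id we get {id}; from S→Q Q B then we get {print}; from S→λ we get {λ}. So FIRST(S) = {λ, id, print}.
FOLLOW(S) includes $ since S is the start symbol.
FOLLOW(S): S appears on no right-hand side. Thus FOLLOW(S) = {$}.
For S → B id: FIRST(B id) = {id}, so it goes in M[S, t] for t ∈ {id}.
For S → Q Q B then: FIRST(Q Q B then) = {print}, so it goes in M[S, t] for t ∈ {print}.
For S → λ: FIRST(λ) = {λ}, so it goes in M[S, t] for t ∈ {}; since λ ∈ FIRST, also for every t ∈ FOLLOW(S) = {$}.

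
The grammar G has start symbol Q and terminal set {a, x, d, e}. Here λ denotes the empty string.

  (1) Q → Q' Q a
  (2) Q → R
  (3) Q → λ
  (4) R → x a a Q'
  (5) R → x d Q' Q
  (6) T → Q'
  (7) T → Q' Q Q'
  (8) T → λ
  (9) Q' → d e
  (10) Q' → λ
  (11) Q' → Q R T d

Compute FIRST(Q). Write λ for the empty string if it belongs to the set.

{λ, a, d, x}

FIRST(R) = {x}
FIRST(Q) = {λ, a, d, x}  (via Q' Q a, R)
FIRST(Q') = {λ, a, d, x}  (via Q R T d)
FIRST(T) = {λ, a, d, x}  (via Q', Q' Q Q')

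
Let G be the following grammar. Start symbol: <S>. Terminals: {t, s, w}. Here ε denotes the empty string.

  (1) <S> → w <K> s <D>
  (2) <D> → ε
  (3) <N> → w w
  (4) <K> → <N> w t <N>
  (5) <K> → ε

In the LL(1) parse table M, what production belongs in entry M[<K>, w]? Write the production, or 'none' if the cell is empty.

FIRST(<S>): from <S>→w <K> s <D> we get {w}. So FIRST(<S>) = {w}.
FIRST(<D>): from <D>→ε we get {ε}. So FIRST(<D>) = {ε}.
FIRST(<N>): from <N>→w w we get {w}. So FIRST(<N>) = {w}.
FIRST(<K>): from <K>→<N> w t <N> we get {w}; from <K>→ε we get {ε}. So FIRST(<K>) = {ε, w}.
FOLLOW(<S>) includes $ since <S> is the start symbol.
FOLLOW(<K>): in <S>→w <K> s <D>, <K> is followed by s <D> with FIRST {s}. Thus FOLLOW(<K>) = {s}.
For <K> → <N> w t <N>: FIRST(<N> w t <N>) = {w}, so it goes in M[<K>, t] for t ∈ {w}.
For <K> → ε: FIRST(ε) = {ε}, so it goes in M[<K>, t] for t ∈ {}; since ε ∈ FIRST, also for every t ∈ FOLLOW(<K>) = {s}.

<K> → <N> w t <N>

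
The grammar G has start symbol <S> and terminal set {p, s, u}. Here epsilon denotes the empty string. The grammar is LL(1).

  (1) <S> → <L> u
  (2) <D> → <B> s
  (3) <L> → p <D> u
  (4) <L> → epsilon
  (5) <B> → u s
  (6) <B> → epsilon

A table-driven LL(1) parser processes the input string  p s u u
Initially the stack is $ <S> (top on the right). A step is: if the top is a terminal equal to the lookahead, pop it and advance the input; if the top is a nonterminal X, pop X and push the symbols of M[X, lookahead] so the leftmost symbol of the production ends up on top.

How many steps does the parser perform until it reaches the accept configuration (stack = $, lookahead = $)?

8

step 1: stack=$ <S>  input=p s u u $  — expand <S> → <L> u
step 2: stack=$ u <L>  input=p s u u $  — expand <L> → p <D> u
step 3: stack=$ u u <D> p  input=p s u u $  — match p
step 4: stack=$ u u <D>  input=s u u $  — expand <D> → <B> s
step 5: stack=$ u u s <B>  input=s u u $  — expand <B> → epsilon
step 6: stack=$ u u s  input=s u u $  — match s
step 7: stack=$ u u  input=u u $  — match u
step 8: stack=$ u  input=u $  — match u
Accept reached after 8 steps.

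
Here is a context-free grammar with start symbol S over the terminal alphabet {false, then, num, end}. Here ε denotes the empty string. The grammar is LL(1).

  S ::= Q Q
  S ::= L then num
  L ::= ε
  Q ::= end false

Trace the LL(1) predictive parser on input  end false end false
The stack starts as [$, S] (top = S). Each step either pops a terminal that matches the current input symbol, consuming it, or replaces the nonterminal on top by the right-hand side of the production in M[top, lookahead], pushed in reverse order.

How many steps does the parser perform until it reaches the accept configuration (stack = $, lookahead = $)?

7

step 1: stack=$ S  input=end false end false $  — expand S ::= Q Q
step 2: stack=$ Q Q  input=end false end false $  — expand Q ::= end false
step 3: stack=$ Q false end  input=end false end false $  — match end
step 4: stack=$ Q false  input=false end false $  — match false
step 5: stack=$ Q  input=end false $  — expand Q ::= end false
step 6: stack=$ false end  input=end false $  — match end
step 7: stack=$ false  input=false $  — match false
Accept reached after 7 steps.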